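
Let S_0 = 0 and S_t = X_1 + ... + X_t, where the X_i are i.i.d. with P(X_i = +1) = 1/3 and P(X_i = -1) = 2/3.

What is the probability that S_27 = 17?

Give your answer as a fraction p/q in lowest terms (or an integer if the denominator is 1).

Answer: 95680/282429536481

Derivation:
To reach position 17 after 27 steps: need 22 steps of +1 and 5 steps of -1.
Number of such sequences: C(27,22) = 80730
Each has probability (1/3)^22 · (2/3)^5 = 32/7625597484987
P = 80730 · 32/7625597484987 = 95680/282429536481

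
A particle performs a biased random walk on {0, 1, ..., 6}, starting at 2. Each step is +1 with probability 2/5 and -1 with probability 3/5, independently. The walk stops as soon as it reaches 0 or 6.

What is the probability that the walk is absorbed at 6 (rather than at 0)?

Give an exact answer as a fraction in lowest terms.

Biased walk: p = 2/5, q = 3/5, r = q/p = 3/2
Gambler's ruin: P(hit 6 before 0 | start at 2) = (1 - r^a)/(1 - r^N)
r^2 = 9/4; r^6 = 729/64
P = (1 - 9/4) / (1 - 729/64) = -5/4 / -665/64 = 16/133

Answer: 16/133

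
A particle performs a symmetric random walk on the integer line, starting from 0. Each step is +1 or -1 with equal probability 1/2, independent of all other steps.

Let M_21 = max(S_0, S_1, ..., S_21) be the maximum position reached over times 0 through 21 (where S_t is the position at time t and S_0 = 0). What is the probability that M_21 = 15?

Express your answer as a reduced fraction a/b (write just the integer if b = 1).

Answer: 665/1048576

Derivation:
Let M_21 = max(S_0,...,S_21). Use the reflection principle: for j ≥ 1, #{paths with M_21 ≥ j} = #{S_21 ≥ j} + #{S_21 ≥ j+1}.
By reflection, #{M_21 ≥ 15} = #{S_21 ≥ 15} + #{S_21 ≥ 16} = 1562 + 232 = 1794.
#{M_21 ≥ 16} = #{S_21 ≥ 16} + #{S_21 ≥ 17} = 232 + 232 = 464.
#{M_21 = 15} = 1794 - 464 = 1330.
P(M_21 = 15) = 1330/2097152 = 665/1048576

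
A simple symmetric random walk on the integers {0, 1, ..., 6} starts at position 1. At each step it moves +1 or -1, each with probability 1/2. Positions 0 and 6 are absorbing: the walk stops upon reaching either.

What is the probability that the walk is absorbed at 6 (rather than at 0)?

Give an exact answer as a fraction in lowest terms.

Symmetric walk (p = 1/2): the harmonic-function argument gives P(hit 6 before 0 | start at 1) = a/N.
P = 1/6 = 1/6

Answer: 1/6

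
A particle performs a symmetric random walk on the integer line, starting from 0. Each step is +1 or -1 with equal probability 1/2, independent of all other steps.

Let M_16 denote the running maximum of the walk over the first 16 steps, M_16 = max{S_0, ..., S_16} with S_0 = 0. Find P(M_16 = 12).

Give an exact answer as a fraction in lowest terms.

Let M_16 = max(S_0,...,S_16). Use the reflection principle: for j ≥ 1, #{paths with M_16 ≥ j} = #{S_16 ≥ j} + #{S_16 ≥ j+1}.
By reflection, #{M_16 ≥ 12} = #{S_16 ≥ 12} + #{S_16 ≥ 13} = 137 + 17 = 154.
#{M_16 ≥ 13} = #{S_16 ≥ 13} + #{S_16 ≥ 14} = 17 + 17 = 34.
#{M_16 = 12} = 154 - 34 = 120.
P(M_16 = 12) = 120/65536 = 15/8192

Answer: 15/8192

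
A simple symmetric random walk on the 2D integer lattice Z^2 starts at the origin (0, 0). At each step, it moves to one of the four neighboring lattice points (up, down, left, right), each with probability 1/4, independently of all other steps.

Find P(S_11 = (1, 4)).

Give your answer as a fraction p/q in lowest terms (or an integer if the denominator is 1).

Answer: 27225/2097152

Derivation:
Let h be the number of horizontal steps (so 11-h are vertical). To end at (1,4) need (h+1)/2 right-steps and ((11-h)+4)/2 up-steps.
Sum over h with 1 ≤ h ≤ 7, h ≡ 1 (mod 2), 11-h ≡ 0 (mod 2):
h=1: C(11,1)·C(1,1)·C(10,7) = 11·1·120 = 1320
h=3: C(11,3)·C(3,2)·C(8,6) = 165·3·28 = 13860
h=5: C(11,5)·C(5,3)·C(6,5) = 462·10·6 = 27720
h=7: C(11,7)·C(7,4)·C(4,4) = 330·35·1 = 11550
Total favorable: 54450
Total paths: 4^11 = 4194304
P = 54450/4194304 = 27225/2097152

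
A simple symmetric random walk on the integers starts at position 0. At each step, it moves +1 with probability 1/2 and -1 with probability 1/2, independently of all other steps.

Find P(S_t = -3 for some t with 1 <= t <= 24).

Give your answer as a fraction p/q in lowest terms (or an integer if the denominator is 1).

Answer: 2270193/4194304

Derivation:
Count via complement. Let g(t,s) = #length-t paths at position s with S_1..S_t all ≠ -3.
g(t,s) = g(t-1,s-1) + g(t-1,s+1) for s ≠ -3; g(t,-3) = 0.
t=0: g(0,0)=1
t=1: g(1,-1)=1 g(1,1)=1
t=2: g(2,-2)=1 g(2,0)=2 g(2,2)=1
t=3: g(3,-1)=3 g(3,1)=3 g(3,3)=1
t=4: g(4,-2)=3 g(4,0)=6 g(4,2)=4 g(4,4)=1
t=5: g(5,-1)=9 g(5,1)=10 g(5,3)=5 g(5,5)=1
t=6: g(6,-2)=9 g(6,0)=19 g(6,2)=15 g(6,4)=6 g(6,6)=1
t=7: g(7,-1)=28 g(7,1)=34 g(7,3)=21 g(7,5)=7 g(7,7)=1
t=8: g(8,-2)=28 g(8,0)=62 g(8,2)=55 g(8,4)=28 g(8,6)=8 g(8,8)=1
t=9: g(9,-1)=90 g(9,1)=117 g(9,3)=83 g(9,5)=36 g(9,7)=9 g(9,9)=1
t=10: g(10,-2)=90 g(10,0)=207 g(10,2)=200 g(10,4)=119 g(10,6)=45 g(10,8)=10 g(10,10)=1
t=11: g(11,-1)=297 g(11,1)=407 g(11,3)=319 g(11,5)=164 g(11,7)=55 g(11,9)=11 g(11,11)=1
t=12: g(12,-2)=297 g(12,0)=704 g(12,2)=726 g(12,4)=483 g(12,6)=219 g(12,8)=66 g(12,10)=12 g(12,12)=1
t=13: g(13,-1)=1001 g(13,1)=1430 g(13,3)=1209 g(13,5)=702 g(13,7)=285 g(13,9)=78 g(13,11)=13 g(13,13)=1
t=14: g(14,-2)=1001 g(14,0)=2431 g(14,2)=2639 g(14,4)=1911 g(14,6)=987 g(14,8)=363 g(14,10)=91 g(14,12)=14 g(14,14)=1
t=15: g(15,-1)=3432 g(15,1)=5070 g(15,3)=4550 g(15,5)=2898 g(15,7)=1350 g(15,9)=454 g(15,11)=105 g(15,13)=15 g(15,15)=1
t=16: g(16,-2)=3432 g(16,0)=8502 g(16,2)=9620 g(16,4)=7448 g(16,6)=4248 g(16,8)=1804 g(16,10)=559 g(16,12)=120 g(16,14)=16 g(16,16)=1
t=17: g(17,-1)=11934 g(17,1)=18122 g(17,3)=17068 g(17,5)=11696 g(17,7)=6052 g(17,9)=2363 g(17,11)=679 g(17,13)=136 g(17,15)=17 g(17,17)=1
t=18: g(18,-2)=11934 g(18,0)=30056 g(18,2)=35190 g(18,4)=28764 g(18,6)=17748 g(18,8)=8415 g(18,10)=3042 g(18,12)=815 g(18,14)=153 g(18,16)=18 g(18,18)=1
t=19: g(19,-1)=41990 g(19,1)=65246 g(19,3)=63954 g(19,5)=46512 g(19,7)=26163 g(19,9)=11457 g(19,11)=3857 g(19,13)=968 g(19,15)=171 g(19,17)=19 g(19,19)=1
t=20: g(20,-2)=41990 g(20,0)=107236 g(20,2)=129200 g(20,4)=110466 g(20,6)=72675 g(20,8)=37620 g(20,10)=15314 g(20,12)=4825 g(20,14)=1139 g(20,16)=190 g(20,18)=20 g(20,20)=1
t=21: g(21,-1)=149226 g(21,1)=236436 g(21,3)=239666 g(21,5)=183141 g(21,7)=110295 g(21,9)=52934 g(21,11)=20139 g(21,13)=5964 g(21,15)=1329 g(21,17)=210 g(21,19)=21 g(21,21)=1
t=22: g(22,-2)=149226 g(22,0)=385662 g(22,2)=476102 g(22,4)=422807 g(22,6)=293436 g(22,8)=163229 g(22,10)=73073 g(22,12)=26103 g(22,14)=7293 g(22,16)=1539 g(22,18)=231 g(22,20)=22 g(22,22)=1
t=23: g(23,-1)=534888 g(23,1)=861764 g(23,3)=898909 g(23,5)=716243 g(23,7)=456665 g(23,9)=236302 g(23,11)=99176 g(23,13)=33396 g(23,15)=8832 g(23,17)=1770 g(23,19)=253 g(23,21)=23 g(23,23)=1
t=24: g(24,-2)=534888 g(24,0)=1396652 g(24,2)=1760673 g(24,4)=1615152 g(24,6)=1172908 g(24,8)=692967 g(24,10)=335478 g(24,12)=132572 g(24,14)=42228 g(24,16)=10602 g(24,18)=2023 g(24,20)=276 g(24,22)=24 g(24,24)=1
Paths never hitting -3: Σ_s g(24,s) = 7696444
Paths hitting -3: 2^24 - 7696444 = 9080772
P = 9080772/16777216 = 2270193/4194304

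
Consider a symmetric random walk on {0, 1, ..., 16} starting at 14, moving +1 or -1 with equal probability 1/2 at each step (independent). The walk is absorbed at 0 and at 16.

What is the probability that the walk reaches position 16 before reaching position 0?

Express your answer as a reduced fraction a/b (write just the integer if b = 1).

Symmetric walk (p = 1/2): the harmonic-function argument gives P(hit 16 before 0 | start at 14) = a/N.
P = 14/16 = 7/8

Answer: 7/8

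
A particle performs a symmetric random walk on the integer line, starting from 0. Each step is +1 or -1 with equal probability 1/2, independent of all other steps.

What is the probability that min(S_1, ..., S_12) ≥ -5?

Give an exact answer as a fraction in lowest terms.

Let f(t,s) = #length-t paths at position s with S_1..S_t all ≥ -5.
f(t,s) = f(t-1,s-1) + f(t-1,s+1) for s ≥ -5; f(t,s) = 0 for s < -5.
t=0: f(0,0)=1
t=1: f(1,-1)=1 f(1,1)=1
t=2: f(2,-2)=1 f(2,0)=2 f(2,2)=1
t=3: f(3,-3)=1 f(3,-1)=3 f(3,1)=3 f(3,3)=1
t=4: f(4,-4)=1 f(4,-2)=4 f(4,0)=6 f(4,2)=4 f(4,4)=1
t=5: f(5,-5)=1 f(5,-3)=5 f(5,-1)=10 f(5,1)=10 f(5,3)=5 f(5,5)=1
t=6: f(6,-4)=6 f(6,-2)=15 f(6,0)=20 f(6,2)=15 f(6,4)=6 f(6,6)=1
t=7: f(7,-5)=6 f(7,-3)=21 f(7,-1)=35 f(7,1)=35 f(7,3)=21 f(7,5)=7 f(7,7)=1
t=8: f(8,-4)=27 f(8,-2)=56 f(8,0)=70 f(8,2)=56 f(8,4)=28 f(8,6)=8 f(8,8)=1
t=9: f(9,-5)=27 f(9,-3)=83 f(9,-1)=126 f(9,1)=126 f(9,3)=84 f(9,5)=36 f(9,7)=9 f(9,9)=1
t=10: f(10,-4)=110 f(10,-2)=209 f(10,0)=252 f(10,2)=210 f(10,4)=120 f(10,6)=45 f(10,8)=10 f(10,10)=1
t=11: f(11,-5)=110 f(11,-3)=319 f(11,-1)=461 f(11,1)=462 f(11,3)=330 f(11,5)=165 f(11,7)=55 f(11,9)=11 f(11,11)=1
t=12: f(12,-4)=429 f(12,-2)=780 f(12,0)=923 f(12,2)=792 f(12,4)=495 f(12,6)=220 f(12,8)=66 f(12,10)=12 f(12,12)=1
Σ_s f(12,s) = 3718
P = 3718/4096 = 1859/2048

Answer: 1859/2048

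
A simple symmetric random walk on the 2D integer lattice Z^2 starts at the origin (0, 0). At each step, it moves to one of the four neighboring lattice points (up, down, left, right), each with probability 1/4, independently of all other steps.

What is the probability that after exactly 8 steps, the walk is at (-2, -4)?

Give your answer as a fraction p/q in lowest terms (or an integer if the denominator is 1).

Let h be the number of horizontal steps (so 8-h are vertical). To end at (-2,-4) need (h-2)/2 right-steps and ((8-h)-4)/2 up-steps.
Sum over h with 2 ≤ h ≤ 4, h ≡ 0 (mod 2), 8-h ≡ 0 (mod 2):
h=2: C(8,2)·C(2,0)·C(6,1) = 28·1·6 = 168
h=4: C(8,4)·C(4,1)·C(4,0) = 70·4·1 = 280
Total favorable: 448
Total paths: 4^8 = 65536
P = 448/65536 = 7/1024

Answer: 7/1024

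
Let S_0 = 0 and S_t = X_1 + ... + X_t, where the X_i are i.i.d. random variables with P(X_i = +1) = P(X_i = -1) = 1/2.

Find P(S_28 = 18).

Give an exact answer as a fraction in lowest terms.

To reach position 18 after 28 steps: need 23 steps of +1 and 5 of -1.
Favorable paths: C(28,23) = 98280
Total paths: 2^28 = 268435456
P = 98280/268435456 = 12285/33554432

Answer: 12285/33554432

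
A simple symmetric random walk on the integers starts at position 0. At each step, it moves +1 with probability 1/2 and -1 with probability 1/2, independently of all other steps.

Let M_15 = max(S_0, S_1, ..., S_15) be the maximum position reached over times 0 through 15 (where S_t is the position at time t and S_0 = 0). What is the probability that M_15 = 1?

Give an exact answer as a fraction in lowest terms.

Let M_15 = max(S_0,...,S_15). Use the reflection principle: for j ≥ 1, #{paths with M_15 ≥ j} = #{S_15 ≥ j} + #{S_15 ≥ j+1}.
By reflection, #{M_15 ≥ 1} = #{S_15 ≥ 1} + #{S_15 ≥ 2} = 16384 + 9949 = 26333.
#{M_15 ≥ 2} = #{S_15 ≥ 2} + #{S_15 ≥ 3} = 9949 + 9949 = 19898.
#{M_15 = 1} = 26333 - 19898 = 6435.
P(M_15 = 1) = 6435/32768 = 6435/32768

Answer: 6435/32768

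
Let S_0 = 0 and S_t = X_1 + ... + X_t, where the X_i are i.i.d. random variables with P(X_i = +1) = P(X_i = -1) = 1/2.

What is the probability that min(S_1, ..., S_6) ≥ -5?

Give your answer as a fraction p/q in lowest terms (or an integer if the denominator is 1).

Let f(t,s) = #length-t paths at position s with S_1..S_t all ≥ -5.
f(t,s) = f(t-1,s-1) + f(t-1,s+1) for s ≥ -5; f(t,s) = 0 for s < -5.
t=0: f(0,0)=1
t=1: f(1,-1)=1 f(1,1)=1
t=2: f(2,-2)=1 f(2,0)=2 f(2,2)=1
t=3: f(3,-3)=1 f(3,-1)=3 f(3,1)=3 f(3,3)=1
t=4: f(4,-4)=1 f(4,-2)=4 f(4,0)=6 f(4,2)=4 f(4,4)=1
t=5: f(5,-5)=1 f(5,-3)=5 f(5,-1)=10 f(5,1)=10 f(5,3)=5 f(5,5)=1
t=6: f(6,-4)=6 f(6,-2)=15 f(6,0)=20 f(6,2)=15 f(6,4)=6 f(6,6)=1
Σ_s f(6,s) = 63
P = 63/64 = 63/64

Answer: 63/64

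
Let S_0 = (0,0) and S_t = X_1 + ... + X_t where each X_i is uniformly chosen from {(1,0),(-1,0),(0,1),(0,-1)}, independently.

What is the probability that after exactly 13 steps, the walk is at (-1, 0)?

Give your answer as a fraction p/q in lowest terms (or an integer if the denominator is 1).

Let h be the number of horizontal steps (so 13-h are vertical). To end at (-1,0) need (h-1)/2 right-steps and ((13-h)+0)/2 up-steps.
Sum over h with 1 ≤ h ≤ 13, h ≡ 1 (mod 2), 13-h ≡ 0 (mod 2):
h=1: C(13,1)·C(1,0)·C(12,6) = 13·1·924 = 12012
h=3: C(13,3)·C(3,1)·C(10,5) = 286·3·252 = 216216
h=5: C(13,5)·C(5,2)·C(8,4) = 1287·10·70 = 900900
h=7: C(13,7)·C(7,3)·C(6,3) = 1716·35·20 = 1201200
h=9: C(13,9)·C(9,4)·C(4,2) = 715·126·6 = 540540
h=11: C(13,11)·C(11,5)·C(2,1) = 78·462·2 = 72072
h=13: C(13,13)·C(13,6)·C(0,0) = 1·1716·1 = 1716
Total favorable: 2944656
Total paths: 4^13 = 67108864
P = 2944656/67108864 = 184041/4194304

Answer: 184041/4194304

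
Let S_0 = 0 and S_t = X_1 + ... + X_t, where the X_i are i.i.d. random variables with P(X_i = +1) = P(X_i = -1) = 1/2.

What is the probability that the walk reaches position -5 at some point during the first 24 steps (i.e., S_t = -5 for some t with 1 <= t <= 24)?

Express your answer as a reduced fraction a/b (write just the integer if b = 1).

Answer: 1289565/4194304

Derivation:
Count via complement. Let g(t,s) = #length-t paths at position s with S_1..S_t all ≠ -5.
g(t,s) = g(t-1,s-1) + g(t-1,s+1) for s ≠ -5; g(t,-5) = 0.
t=0: g(0,0)=1
t=1: g(1,-1)=1 g(1,1)=1
t=2: g(2,-2)=1 g(2,0)=2 g(2,2)=1
t=3: g(3,-3)=1 g(3,-1)=3 g(3,1)=3 g(3,3)=1
t=4: g(4,-4)=1 g(4,-2)=4 g(4,0)=6 g(4,2)=4 g(4,4)=1
t=5: g(5,-3)=5 g(5,-1)=10 g(5,1)=10 g(5,3)=5 g(5,5)=1
t=6: g(6,-4)=5 g(6,-2)=15 g(6,0)=20 g(6,2)=15 g(6,4)=6 g(6,6)=1
t=7: g(7,-3)=20 g(7,-1)=35 g(7,1)=35 g(7,3)=21 g(7,5)=7 g(7,7)=1
t=8: g(8,-4)=20 g(8,-2)=55 g(8,0)=70 g(8,2)=56 g(8,4)=28 g(8,6)=8 g(8,8)=1
t=9: g(9,-3)=75 g(9,-1)=125 g(9,1)=126 g(9,3)=84 g(9,5)=36 g(9,7)=9 g(9,9)=1
t=10: g(10,-4)=75 g(10,-2)=200 g(10,0)=251 g(10,2)=210 g(10,4)=120 g(10,6)=45 g(10,8)=10 g(10,10)=1
t=11: g(11,-3)=275 g(11,-1)=451 g(11,1)=461 g(11,3)=330 g(11,5)=165 g(11,7)=55 g(11,9)=11 g(11,11)=1
t=12: g(12,-4)=275 g(12,-2)=726 g(12,0)=912 g(12,2)=791 g(12,4)=495 g(12,6)=220 g(12,8)=66 g(12,10)=12 g(12,12)=1
t=13: g(13,-3)=1001 g(13,-1)=1638 g(13,1)=1703 g(13,3)=1286 g(13,5)=715 g(13,7)=286 g(13,9)=78 g(13,11)=13 g(13,13)=1
t=14: g(14,-4)=1001 g(14,-2)=2639 g(14,0)=3341 g(14,2)=2989 g(14,4)=2001 g(14,6)=1001 g(14,8)=364 g(14,10)=91 g(14,12)=14 g(14,14)=1
t=15: g(15,-3)=3640 g(15,-1)=5980 g(15,1)=6330 g(15,3)=4990 g(15,5)=3002 g(15,7)=1365 g(15,9)=455 g(15,11)=105 g(15,13)=15 g(15,15)=1
t=16: g(16,-4)=3640 g(16,-2)=9620 g(16,0)=12310 g(16,2)=11320 g(16,4)=7992 g(16,6)=4367 g(16,8)=1820 g(16,10)=560 g(16,12)=120 g(16,14)=16 g(16,16)=1
t=17: g(17,-3)=13260 g(17,-1)=21930 g(17,1)=23630 g(17,3)=19312 g(17,5)=12359 g(17,7)=6187 g(17,9)=2380 g(17,11)=680 g(17,13)=136 g(17,15)=17 g(17,17)=1
t=18: g(18,-4)=13260 g(18,-2)=35190 g(18,0)=45560 g(18,2)=42942 g(18,4)=31671 g(18,6)=18546 g(18,8)=8567 g(18,10)=3060 g(18,12)=816 g(18,14)=153 g(18,16)=18 g(18,18)=1
t=19: g(19,-3)=48450 g(19,-1)=80750 g(19,1)=88502 g(19,3)=74613 g(19,5)=50217 g(19,7)=27113 g(19,9)=11627 g(19,11)=3876 g(19,13)=969 g(19,15)=171 g(19,17)=19 g(19,19)=1
t=20: g(20,-4)=48450 g(20,-2)=129200 g(20,0)=169252 g(20,2)=163115 g(20,4)=124830 g(20,6)=77330 g(20,8)=38740 g(20,10)=15503 g(20,12)=4845 g(20,14)=1140 g(20,16)=190 g(20,18)=20 g(20,20)=1
t=21: g(21,-3)=177650 g(21,-1)=298452 g(21,1)=332367 g(21,3)=287945 g(21,5)=202160 g(21,7)=116070 g(21,9)=54243 g(21,11)=20348 g(21,13)=5985 g(21,15)=1330 g(21,17)=210 g(21,19)=21 g(21,21)=1
t=22: g(22,-4)=177650 g(22,-2)=476102 g(22,0)=630819 g(22,2)=620312 g(22,4)=490105 g(22,6)=318230 g(22,8)=170313 g(22,10)=74591 g(22,12)=26333 g(22,14)=7315 g(22,16)=1540 g(22,18)=231 g(22,20)=22 g(22,22)=1
t=23: g(23,-3)=653752 g(23,-1)=1106921 g(23,1)=1251131 g(23,3)=1110417 g(23,5)=808335 g(23,7)=488543 g(23,9)=244904 g(23,11)=100924 g(23,13)=33648 g(23,15)=8855 g(23,17)=1771 g(23,19)=253 g(23,21)=23 g(23,23)=1
t=24: g(24,-4)=653752 g(24,-2)=1760673 g(24,0)=2358052 g(24,2)=2361548 g(24,4)=1918752 g(24,6)=1296878 g(24,8)=733447 g(24,10)=345828 g(24,12)=134572 g(24,14)=42503 g(24,16)=10626 g(24,18)=2024 g(24,20)=276 g(24,22)=24 g(24,24)=1
Paths never hitting -5: Σ_s g(24,s) = 11618956
Paths hitting -5: 2^24 - 11618956 = 5158260
P = 5158260/16777216 = 1289565/4194304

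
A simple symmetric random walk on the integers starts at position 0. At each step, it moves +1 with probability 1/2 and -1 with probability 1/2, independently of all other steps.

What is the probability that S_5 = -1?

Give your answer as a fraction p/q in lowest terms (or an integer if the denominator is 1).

Answer: 5/16

Derivation:
To reach position -1 after 5 steps: need 2 steps of +1 and 3 of -1.
Favorable paths: C(5,2) = 10
Total paths: 2^5 = 32
P = 10/32 = 5/16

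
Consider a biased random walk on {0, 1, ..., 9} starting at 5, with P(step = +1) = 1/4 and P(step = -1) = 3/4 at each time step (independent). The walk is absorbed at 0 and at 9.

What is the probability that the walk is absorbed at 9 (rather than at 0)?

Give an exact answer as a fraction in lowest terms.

Biased walk: p = 1/4, q = 3/4, r = q/p = 3
Gambler's ruin: P(hit 9 before 0 | start at 5) = (1 - r^a)/(1 - r^N)
r^5 = 243; r^9 = 19683
P = (1 - 243) / (1 - 19683) = -242 / -19682 = 121/9841

Answer: 121/9841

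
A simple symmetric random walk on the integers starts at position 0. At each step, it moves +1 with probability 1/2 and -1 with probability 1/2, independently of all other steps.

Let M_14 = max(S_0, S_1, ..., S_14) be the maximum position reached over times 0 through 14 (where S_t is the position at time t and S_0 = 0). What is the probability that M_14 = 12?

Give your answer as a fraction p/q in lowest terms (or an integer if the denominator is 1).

Answer: 7/8192

Derivation:
Let M_14 = max(S_0,...,S_14). Use the reflection principle: for j ≥ 1, #{paths with M_14 ≥ j} = #{S_14 ≥ j} + #{S_14 ≥ j+1}.
By reflection, #{M_14 ≥ 12} = #{S_14 ≥ 12} + #{S_14 ≥ 13} = 15 + 1 = 16.
#{M_14 ≥ 13} = #{S_14 ≥ 13} + #{S_14 ≥ 14} = 1 + 1 = 2.
#{M_14 = 12} = 16 - 2 = 14.
P(M_14 = 12) = 14/16384 = 7/8192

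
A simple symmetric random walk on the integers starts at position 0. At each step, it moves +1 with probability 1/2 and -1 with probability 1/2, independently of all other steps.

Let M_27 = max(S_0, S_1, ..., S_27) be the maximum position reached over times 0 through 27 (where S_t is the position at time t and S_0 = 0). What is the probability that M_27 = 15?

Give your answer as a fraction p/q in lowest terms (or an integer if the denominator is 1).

Answer: 148005/67108864

Derivation:
Let M_27 = max(S_0,...,S_27). Use the reflection principle: for j ≥ 1, #{paths with M_27 ≥ j} = #{S_27 ≥ j} + #{S_27 ≥ j+1}.
By reflection, #{M_27 ≥ 15} = #{S_27 ≥ 15} + #{S_27 ≥ 16} = 397594 + 101584 = 499178.
#{M_27 ≥ 16} = #{S_27 ≥ 16} + #{S_27 ≥ 17} = 101584 + 101584 = 203168.
#{M_27 = 15} = 499178 - 203168 = 296010.
P(M_27 = 15) = 296010/134217728 = 148005/67108864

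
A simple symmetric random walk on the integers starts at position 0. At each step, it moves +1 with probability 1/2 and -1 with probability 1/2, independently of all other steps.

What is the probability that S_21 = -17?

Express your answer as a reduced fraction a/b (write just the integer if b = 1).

Answer: 105/1048576

Derivation:
To reach position -17 after 21 steps: need 2 steps of +1 and 19 of -1.
Favorable paths: C(21,2) = 210
Total paths: 2^21 = 2097152
P = 210/2097152 = 105/1048576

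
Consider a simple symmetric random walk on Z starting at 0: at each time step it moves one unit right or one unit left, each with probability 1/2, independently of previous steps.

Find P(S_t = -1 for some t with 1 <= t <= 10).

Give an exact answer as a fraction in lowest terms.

Answer: 193/256

Derivation:
Count via complement. Let g(t,s) = #length-t paths at position s with S_1..S_t all ≠ -1.
g(t,s) = g(t-1,s-1) + g(t-1,s+1) for s ≠ -1; g(t,-1) = 0.
t=0: g(0,0)=1
t=1: g(1,1)=1
t=2: g(2,0)=1 g(2,2)=1
t=3: g(3,1)=2 g(3,3)=1
t=4: g(4,0)=2 g(4,2)=3 g(4,4)=1
t=5: g(5,1)=5 g(5,3)=4 g(5,5)=1
t=6: g(6,0)=5 g(6,2)=9 g(6,4)=5 g(6,6)=1
t=7: g(7,1)=14 g(7,3)=14 g(7,5)=6 g(7,7)=1
t=8: g(8,0)=14 g(8,2)=28 g(8,4)=20 g(8,6)=7 g(8,8)=1
t=9: g(9,1)=42 g(9,3)=48 g(9,5)=27 g(9,7)=8 g(9,9)=1
t=10: g(10,0)=42 g(10,2)=90 g(10,4)=75 g(10,6)=35 g(10,8)=9 g(10,10)=1
Paths never hitting -1: Σ_s g(10,s) = 252
Paths hitting -1: 2^10 - 252 = 772
P = 772/1024 = 193/256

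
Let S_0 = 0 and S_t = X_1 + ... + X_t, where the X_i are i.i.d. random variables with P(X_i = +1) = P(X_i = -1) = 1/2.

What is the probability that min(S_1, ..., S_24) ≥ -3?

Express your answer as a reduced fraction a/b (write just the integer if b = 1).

Answer: 2414425/4194304

Derivation:
Let f(t,s) = #length-t paths at position s with S_1..S_t all ≥ -3.
f(t,s) = f(t-1,s-1) + f(t-1,s+1) for s ≥ -3; f(t,s) = 0 for s < -3.
t=0: f(0,0)=1
t=1: f(1,-1)=1 f(1,1)=1
t=2: f(2,-2)=1 f(2,0)=2 f(2,2)=1
t=3: f(3,-3)=1 f(3,-1)=3 f(3,1)=3 f(3,3)=1
t=4: f(4,-2)=4 f(4,0)=6 f(4,2)=4 f(4,4)=1
t=5: f(5,-3)=4 f(5,-1)=10 f(5,1)=10 f(5,3)=5 f(5,5)=1
t=6: f(6,-2)=14 f(6,0)=20 f(6,2)=15 f(6,4)=6 f(6,6)=1
t=7: f(7,-3)=14 f(7,-1)=34 f(7,1)=35 f(7,3)=21 f(7,5)=7 f(7,7)=1
t=8: f(8,-2)=48 f(8,0)=69 f(8,2)=56 f(8,4)=28 f(8,6)=8 f(8,8)=1
t=9: f(9,-3)=48 f(9,-1)=117 f(9,1)=125 f(9,3)=84 f(9,5)=36 f(9,7)=9 f(9,9)=1
t=10: f(10,-2)=165 f(10,0)=242 f(10,2)=209 f(10,4)=120 f(10,6)=45 f(10,8)=10 f(10,10)=1
t=11: f(11,-3)=165 f(11,-1)=407 f(11,1)=451 f(11,3)=329 f(11,5)=165 f(11,7)=55 f(11,9)=11 f(11,11)=1
t=12: f(12,-2)=572 f(12,0)=858 f(12,2)=780 f(12,4)=494 f(12,6)=220 f(12,8)=66 f(12,10)=12 f(12,12)=1
t=13: f(13,-3)=572 f(13,-1)=1430 f(13,1)=1638 f(13,3)=1274 f(13,5)=714 f(13,7)=286 f(13,9)=78 f(13,11)=13 f(13,13)=1
t=14: f(14,-2)=2002 f(14,0)=3068 f(14,2)=2912 f(14,4)=1988 f(14,6)=1000 f(14,8)=364 f(14,10)=91 f(14,12)=14 f(14,14)=1
t=15: f(15,-3)=2002 f(15,-1)=5070 f(15,1)=5980 f(15,3)=4900 f(15,5)=2988 f(15,7)=1364 f(15,9)=455 f(15,11)=105 f(15,13)=15 f(15,15)=1
t=16: f(16,-2)=7072 f(16,0)=11050 f(16,2)=10880 f(16,4)=7888 f(16,6)=4352 f(16,8)=1819 f(16,10)=560 f(16,12)=120 f(16,14)=16 f(16,16)=1
t=17: f(17,-3)=7072 f(17,-1)=18122 f(17,1)=21930 f(17,3)=18768 f(17,5)=12240 f(17,7)=6171 f(17,9)=2379 f(17,11)=680 f(17,13)=136 f(17,15)=17 f(17,17)=1
t=18: f(18,-2)=25194 f(18,0)=40052 f(18,2)=40698 f(18,4)=31008 f(18,6)=18411 f(18,8)=8550 f(18,10)=3059 f(18,12)=816 f(18,14)=153 f(18,16)=18 f(18,18)=1
t=19: f(19,-3)=25194 f(19,-1)=65246 f(19,1)=80750 f(19,3)=71706 f(19,5)=49419 f(19,7)=26961 f(19,9)=11609 f(19,11)=3875 f(19,13)=969 f(19,15)=171 f(19,17)=19 f(19,19)=1
t=20: f(20,-2)=90440 f(20,0)=145996 f(20,2)=152456 f(20,4)=121125 f(20,6)=76380 f(20,8)=38570 f(20,10)=15484 f(20,12)=4844 f(20,14)=1140 f(20,16)=190 f(20,18)=20 f(20,20)=1
t=21: f(21,-3)=90440 f(21,-1)=236436 f(21,1)=298452 f(21,3)=273581 f(21,5)=197505 f(21,7)=114950 f(21,9)=54054 f(21,11)=20328 f(21,13)=5984 f(21,15)=1330 f(21,17)=210 f(21,19)=21 f(21,21)=1
t=22: f(22,-2)=326876 f(22,0)=534888 f(22,2)=572033 f(22,4)=471086 f(22,6)=312455 f(22,8)=169004 f(22,10)=74382 f(22,12)=26312 f(22,14)=7314 f(22,16)=1540 f(22,18)=231 f(22,20)=22 f(22,22)=1
t=23: f(23,-3)=326876 f(23,-1)=861764 f(23,1)=1106921 f(23,3)=1043119 f(23,5)=783541 f(23,7)=481459 f(23,9)=243386 f(23,11)=100694 f(23,13)=33626 f(23,15)=8854 f(23,17)=1771 f(23,19)=253 f(23,21)=23 f(23,23)=1
t=24: f(24,-2)=1188640 f(24,0)=1968685 f(24,2)=2150040 f(24,4)=1826660 f(24,6)=1265000 f(24,8)=724845 f(24,10)=344080 f(24,12)=134320 f(24,14)=42480 f(24,16)=10625 f(24,18)=2024 f(24,20)=276 f(24,22)=24 f(24,24)=1
Σ_s f(24,s) = 9657700
P = 9657700/16777216 = 2414425/4194304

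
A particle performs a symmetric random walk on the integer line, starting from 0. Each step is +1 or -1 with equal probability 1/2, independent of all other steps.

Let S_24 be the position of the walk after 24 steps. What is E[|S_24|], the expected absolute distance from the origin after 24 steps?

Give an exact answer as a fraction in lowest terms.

Answer: 2028117/524288

Derivation:
S_24 takes values m ≡ 0 (mod 2) with |m| ≤ 24; P(S_24=m) = C(24,(24+m)/2)/2^24.
Total paths: 2^24 = 16777216
Distribution: P(S=-24)=1/16777216, P(S=-22)=24/16777216, P(S=-20)=276/16777216, P(S=-18)=2024/16777216, P(S=-16)=10626/16777216, P(S=-14)=42504/16777216, P(S=-12)=134596/16777216, P(S=-10)=346104/16777216, P(S=-8)=735471/16777216, P(S=-6)=1307504/16777216, P(S=-4)=1961256/16777216, P(S=-2)=2496144/16777216, P(S=0)=2704156/16777216, P(S=2)=2496144/16777216, P(S=4)=1961256/16777216, P(S=6)=1307504/16777216, P(S=8)=735471/16777216, P(S=10)=346104/16777216, P(S=12)=134596/16777216, P(S=14)=42504/16777216, P(S=16)=10626/16777216, P(S=18)=2024/16777216, P(S=20)=276/16777216, P(S=22)=24/16777216, P(S=24)=1/16777216
E[|S_24|] = Σ_m |m|·P(S_24=m) = 64899744/16777216 = 2028117/524288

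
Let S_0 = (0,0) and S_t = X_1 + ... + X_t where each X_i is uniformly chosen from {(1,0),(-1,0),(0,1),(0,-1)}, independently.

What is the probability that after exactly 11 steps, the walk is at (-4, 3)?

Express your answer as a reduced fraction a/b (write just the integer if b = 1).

Let h be the number of horizontal steps (so 11-h are vertical). To end at (-4,3) need (h-4)/2 right-steps and ((11-h)+3)/2 up-steps.
Sum over h with 4 ≤ h ≤ 8, h ≡ 0 (mod 2), 11-h ≡ 1 (mod 2):
h=4: C(11,4)·C(4,0)·C(7,5) = 330·1·21 = 6930
h=6: C(11,6)·C(6,1)·C(5,4) = 462·6·5 = 13860
h=8: C(11,8)·C(8,2)·C(3,3) = 165·28·1 = 4620
Total favorable: 25410
Total paths: 4^11 = 4194304
P = 25410/4194304 = 12705/2097152

Answer: 12705/2097152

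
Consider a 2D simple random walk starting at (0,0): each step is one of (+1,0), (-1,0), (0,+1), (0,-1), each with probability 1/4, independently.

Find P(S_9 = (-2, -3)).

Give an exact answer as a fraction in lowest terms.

Let h be the number of horizontal steps (so 9-h are vertical). To end at (-2,-3) need (h-2)/2 right-steps and ((9-h)-3)/2 up-steps.
Sum over h with 2 ≤ h ≤ 6, h ≡ 0 (mod 2), 9-h ≡ 1 (mod 2):
h=2: C(9,2)·C(2,0)·C(7,2) = 36·1·21 = 756
h=4: C(9,4)·C(4,1)·C(5,1) = 126·4·5 = 2520
h=6: C(9,6)·C(6,2)·C(3,0) = 84·15·1 = 1260
Total favorable: 4536
Total paths: 4^9 = 262144
P = 4536/262144 = 567/32768

Answer: 567/32768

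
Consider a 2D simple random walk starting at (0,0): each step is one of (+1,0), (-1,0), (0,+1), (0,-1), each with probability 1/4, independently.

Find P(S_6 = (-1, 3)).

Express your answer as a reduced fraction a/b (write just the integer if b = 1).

Answer: 45/2048

Derivation:
Let h be the number of horizontal steps (so 6-h are vertical). To end at (-1,3) need (h-1)/2 right-steps and ((6-h)+3)/2 up-steps.
Sum over h with 1 ≤ h ≤ 3, h ≡ 1 (mod 2), 6-h ≡ 1 (mod 2):
h=1: C(6,1)·C(1,0)·C(5,4) = 6·1·5 = 30
h=3: C(6,3)·C(3,1)·C(3,3) = 20·3·1 = 60
Total favorable: 90
Total paths: 4^6 = 4096
P = 90/4096 = 45/2048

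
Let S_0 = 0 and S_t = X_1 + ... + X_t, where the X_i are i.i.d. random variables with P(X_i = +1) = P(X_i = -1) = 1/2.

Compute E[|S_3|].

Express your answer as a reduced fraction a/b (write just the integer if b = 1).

Answer: 3/2

Derivation:
S_3 takes values m ≡ 1 (mod 2) with |m| ≤ 3; P(S_3=m) = C(3,(3+m)/2)/2^3.
Total paths: 2^3 = 8
Distribution: P(S=-3)=1/8, P(S=-1)=3/8, P(S=1)=3/8, P(S=3)=1/8
E[|S_3|] = Σ_m |m|·P(S_3=m) = 12/8 = 3/2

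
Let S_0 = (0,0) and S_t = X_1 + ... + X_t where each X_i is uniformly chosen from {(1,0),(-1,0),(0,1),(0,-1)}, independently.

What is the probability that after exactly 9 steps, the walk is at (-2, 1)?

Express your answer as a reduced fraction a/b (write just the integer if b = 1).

Let h be the number of horizontal steps (so 9-h are vertical). To end at (-2,1) need (h-2)/2 right-steps and ((9-h)+1)/2 up-steps.
Sum over h with 2 ≤ h ≤ 8, h ≡ 0 (mod 2), 9-h ≡ 1 (mod 2):
h=2: C(9,2)·C(2,0)·C(7,4) = 36·1·35 = 1260
h=4: C(9,4)·C(4,1)·C(5,3) = 126·4·10 = 5040
h=6: C(9,6)·C(6,2)·C(3,2) = 84·15·3 = 3780
h=8: C(9,8)·C(8,3)·C(1,1) = 9·56·1 = 504
Total favorable: 10584
Total paths: 4^9 = 262144
P = 10584/262144 = 1323/32768

Answer: 1323/32768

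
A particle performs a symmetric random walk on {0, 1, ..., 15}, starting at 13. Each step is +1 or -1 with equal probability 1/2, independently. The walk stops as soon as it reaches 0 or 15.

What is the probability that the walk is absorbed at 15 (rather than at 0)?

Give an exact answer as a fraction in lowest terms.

Symmetric walk (p = 1/2): the harmonic-function argument gives P(hit 15 before 0 | start at 13) = a/N.
P = 13/15 = 13/15

Answer: 13/15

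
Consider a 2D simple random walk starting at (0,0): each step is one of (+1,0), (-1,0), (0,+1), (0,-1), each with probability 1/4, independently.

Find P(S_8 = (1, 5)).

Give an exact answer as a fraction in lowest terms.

Answer: 7/2048

Derivation:
Let h be the number of horizontal steps (so 8-h are vertical). To end at (1,5) need (h+1)/2 right-steps and ((8-h)+5)/2 up-steps.
Sum over h with 1 ≤ h ≤ 3, h ≡ 1 (mod 2), 8-h ≡ 1 (mod 2):
h=1: C(8,1)·C(1,1)·C(7,6) = 8·1·7 = 56
h=3: C(8,3)·C(3,2)·C(5,5) = 56·3·1 = 168
Total favorable: 224
Total paths: 4^8 = 65536
P = 224/65536 = 7/2048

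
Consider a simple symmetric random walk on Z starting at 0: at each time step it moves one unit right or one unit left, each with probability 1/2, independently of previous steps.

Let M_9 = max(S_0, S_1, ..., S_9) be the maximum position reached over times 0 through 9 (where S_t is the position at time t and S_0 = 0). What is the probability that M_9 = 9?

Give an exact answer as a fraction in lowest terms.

Let M_9 = max(S_0,...,S_9). Use the reflection principle: for j ≥ 1, #{paths with M_9 ≥ j} = #{S_9 ≥ j} + #{S_9 ≥ j+1}.
By reflection, #{M_9 ≥ 9} = #{S_9 ≥ 9} + #{S_9 ≥ 10} = 1 + 0 = 1.
#{M_9 ≥ 10} = #{S_9 ≥ 10} + #{S_9 ≥ 11} = 0 + 0 = 0.
#{M_9 = 9} = 1 - 0 = 1.
P(M_9 = 9) = 1/512 = 1/512

Answer: 1/512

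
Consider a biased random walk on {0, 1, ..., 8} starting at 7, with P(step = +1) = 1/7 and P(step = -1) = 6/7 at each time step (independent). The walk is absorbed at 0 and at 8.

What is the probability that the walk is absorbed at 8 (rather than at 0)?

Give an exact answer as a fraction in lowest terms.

Biased walk: p = 1/7, q = 6/7, r = q/p = 6
Gambler's ruin: P(hit 8 before 0 | start at 7) = (1 - r^a)/(1 - r^N)
r^7 = 279936; r^8 = 1679616
P = (1 - 279936) / (1 - 1679616) = -279935 / -1679615 = 55987/335923

Answer: 55987/335923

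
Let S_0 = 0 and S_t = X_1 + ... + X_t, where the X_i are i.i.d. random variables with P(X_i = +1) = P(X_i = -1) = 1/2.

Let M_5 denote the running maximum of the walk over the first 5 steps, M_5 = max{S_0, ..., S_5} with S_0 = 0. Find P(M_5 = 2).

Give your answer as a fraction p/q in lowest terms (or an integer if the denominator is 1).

Answer: 5/32

Derivation:
Let M_5 = max(S_0,...,S_5). Use the reflection principle: for j ≥ 1, #{paths with M_5 ≥ j} = #{S_5 ≥ j} + #{S_5 ≥ j+1}.
By reflection, #{M_5 ≥ 2} = #{S_5 ≥ 2} + #{S_5 ≥ 3} = 6 + 6 = 12.
#{M_5 ≥ 3} = #{S_5 ≥ 3} + #{S_5 ≥ 4} = 6 + 1 = 7.
#{M_5 = 2} = 12 - 7 = 5.
P(M_5 = 2) = 5/32 = 5/32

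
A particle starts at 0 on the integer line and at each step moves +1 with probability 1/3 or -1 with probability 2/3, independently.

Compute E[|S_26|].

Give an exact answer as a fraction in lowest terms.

S_26 takes values m ≡ 0 (mod 2) with |m| ≤ 26; P(S_26=m) = C(26,(26+m)/2) · (1/3)^((26+m)/2) · (2/3)^((26-m)/2).
Distribution: P(S=-26)=67108864/2541865828329, P(S=-24)=872415232/2541865828329, P(S=-22)=5452595200/2541865828329, P(S=-20)=21810380800/2541865828329, P(S=-18)=62704844800/2541865828329, P(S=-16)=137950658560/2541865828329, P(S=-14)=241413652480/2541865828329, P(S=-12)=344876646400/2541865828329, P(S=-10)=409541017600/2541865828329, P(S=-8)=409541017600/2541865828329, P(S=-6)=348109864960/2541865828329, P(S=-4)=253170810880/2541865828329, P(S=-2)=158231756800/2541865828329, P(S=0)=85201715200/2541865828329, P(S=2)=39557939200/2541865828329, P(S=4)=15823175680/2541865828329, P(S=6)=5439216640/2541865828329, P(S=8)=1599769600/2541865828329, P(S=10)=399942400/2541865828329, P(S=12)=84198400/2541865828329, P(S=14)=14734720/2541865828329, P(S=16)=2104960/2541865828329, P(S=18)=239200/2541865828329, P(S=20)=20800/2541865828329, P(S=22)=1300/2541865828329, P(S=24)=52/2541865828329, P(S=26)=1/2541865828329
E[|S_26|] = Σ_m |m|·P(S_26=m) = 22415696964466/2541865828329

Answer: 22415696964466/2541865828329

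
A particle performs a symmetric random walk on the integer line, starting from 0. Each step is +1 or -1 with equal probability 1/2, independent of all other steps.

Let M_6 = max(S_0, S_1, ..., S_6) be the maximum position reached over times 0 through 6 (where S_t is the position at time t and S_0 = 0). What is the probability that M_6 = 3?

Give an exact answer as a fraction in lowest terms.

Answer: 3/32

Derivation:
Let M_6 = max(S_0,...,S_6). Use the reflection principle: for j ≥ 1, #{paths with M_6 ≥ j} = #{S_6 ≥ j} + #{S_6 ≥ j+1}.
By reflection, #{M_6 ≥ 3} = #{S_6 ≥ 3} + #{S_6 ≥ 4} = 7 + 7 = 14.
#{M_6 ≥ 4} = #{S_6 ≥ 4} + #{S_6 ≥ 5} = 7 + 1 = 8.
#{M_6 = 3} = 14 - 8 = 6.
P(M_6 = 3) = 6/64 = 3/32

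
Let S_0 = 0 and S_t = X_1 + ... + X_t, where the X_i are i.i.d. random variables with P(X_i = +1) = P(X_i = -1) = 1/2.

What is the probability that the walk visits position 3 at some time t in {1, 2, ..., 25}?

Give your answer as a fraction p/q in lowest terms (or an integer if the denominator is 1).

Answer: 1168527/2097152

Derivation:
Count via complement. Let g(t,s) = #length-t paths at position s with S_1..S_t all ≠ 3.
g(t,s) = g(t-1,s-1) + g(t-1,s+1) for s ≠ 3; g(t,3) = 0.
t=0: g(0,0)=1
t=1: g(1,-1)=1 g(1,1)=1
t=2: g(2,-2)=1 g(2,0)=2 g(2,2)=1
t=3: g(3,-3)=1 g(3,-1)=3 g(3,1)=3
t=4: g(4,-4)=1 g(4,-2)=4 g(4,0)=6 g(4,2)=3
t=5: g(5,-5)=1 g(5,-3)=5 g(5,-1)=10 g(5,1)=9
t=6: g(6,-6)=1 g(6,-4)=6 g(6,-2)=15 g(6,0)=19 g(6,2)=9
t=7: g(7,-7)=1 g(7,-5)=7 g(7,-3)=21 g(7,-1)=34 g(7,1)=28
t=8: g(8,-8)=1 g(8,-6)=8 g(8,-4)=28 g(8,-2)=55 g(8,0)=62 g(8,2)=28
t=9: g(9,-9)=1 g(9,-7)=9 g(9,-5)=36 g(9,-3)=83 g(9,-1)=117 g(9,1)=90
t=10: g(10,-10)=1 g(10,-8)=10 g(10,-6)=45 g(10,-4)=119 g(10,-2)=200 g(10,0)=207 g(10,2)=90
t=11: g(11,-11)=1 g(11,-9)=11 g(11,-7)=55 g(11,-5)=164 g(11,-3)=319 g(11,-1)=407 g(11,1)=297
t=12: g(12,-12)=1 g(12,-10)=12 g(12,-8)=66 g(12,-6)=219 g(12,-4)=483 g(12,-2)=726 g(12,0)=704 g(12,2)=297
t=13: g(13,-13)=1 g(13,-11)=13 g(13,-9)=78 g(13,-7)=285 g(13,-5)=702 g(13,-3)=1209 g(13,-1)=1430 g(13,1)=1001
t=14: g(14,-14)=1 g(14,-12)=14 g(14,-10)=91 g(14,-8)=363 g(14,-6)=987 g(14,-4)=1911 g(14,-2)=2639 g(14,0)=2431 g(14,2)=1001
t=15: g(15,-15)=1 g(15,-13)=15 g(15,-11)=105 g(15,-9)=454 g(15,-7)=1350 g(15,-5)=2898 g(15,-3)=4550 g(15,-1)=5070 g(15,1)=3432
t=16: g(16,-16)=1 g(16,-14)=16 g(16,-12)=120 g(16,-10)=559 g(16,-8)=1804 g(16,-6)=4248 g(16,-4)=7448 g(16,-2)=9620 g(16,0)=8502 g(16,2)=3432
t=17: g(17,-17)=1 g(17,-15)=17 g(17,-13)=136 g(17,-11)=679 g(17,-9)=2363 g(17,-7)=6052 g(17,-5)=11696 g(17,-3)=17068 g(17,-1)=18122 g(17,1)=11934
t=18: g(18,-18)=1 g(18,-16)=18 g(18,-14)=153 g(18,-12)=815 g(18,-10)=3042 g(18,-8)=8415 g(18,-6)=17748 g(18,-4)=28764 g(18,-2)=35190 g(18,0)=30056 g(18,2)=11934
t=19: g(19,-19)=1 g(19,-17)=19 g(19,-15)=171 g(19,-13)=968 g(19,-11)=3857 g(19,-9)=11457 g(19,-7)=26163 g(19,-5)=46512 g(19,-3)=63954 g(19,-1)=65246 g(19,1)=41990
t=20: g(20,-20)=1 g(20,-18)=20 g(20,-16)=190 g(20,-14)=1139 g(20,-12)=4825 g(20,-10)=15314 g(20,-8)=37620 g(20,-6)=72675 g(20,-4)=110466 g(20,-2)=129200 g(20,0)=107236 g(20,2)=41990
t=21: g(21,-21)=1 g(21,-19)=21 g(21,-17)=210 g(21,-15)=1329 g(21,-13)=5964 g(21,-11)=20139 g(21,-9)=52934 g(21,-7)=110295 g(21,-5)=183141 g(21,-3)=239666 g(21,-1)=236436 g(21,1)=149226
t=22: g(22,-22)=1 g(22,-20)=22 g(22,-18)=231 g(22,-16)=1539 g(22,-14)=7293 g(22,-12)=26103 g(22,-10)=73073 g(22,-8)=163229 g(22,-6)=293436 g(22,-4)=422807 g(22,-2)=476102 g(22,0)=385662 g(22,2)=149226
t=23: g(23,-23)=1 g(23,-21)=23 g(23,-19)=253 g(23,-17)=1770 g(23,-15)=8832 g(23,-13)=33396 g(23,-11)=99176 g(23,-9)=236302 g(23,-7)=456665 g(23,-5)=716243 g(23,-3)=898909 g(23,-1)=861764 g(23,1)=534888
t=24: g(24,-24)=1 g(24,-22)=24 g(24,-20)=276 g(24,-18)=2023 g(24,-16)=10602 g(24,-14)=42228 g(24,-12)=132572 g(24,-10)=335478 g(24,-8)=692967 g(24,-6)=1172908 g(24,-4)=1615152 g(24,-2)=1760673 g(24,0)=1396652 g(24,2)=534888
t=25: g(25,-25)=1 g(25,-23)=25 g(25,-21)=300 g(25,-19)=2299 g(25,-17)=12625 g(25,-15)=52830 g(25,-13)=174800 g(25,-11)=468050 g(25,-9)=1028445 g(25,-7)=1865875 g(25,-5)=2788060 g(25,-3)=3375825 g(25,-1)=3157325 g(25,1)=1931540
Paths never hitting 3: Σ_s g(25,s) = 14858000
Paths hitting 3: 2^25 - 14858000 = 18696432
P = 18696432/33554432 = 1168527/2097152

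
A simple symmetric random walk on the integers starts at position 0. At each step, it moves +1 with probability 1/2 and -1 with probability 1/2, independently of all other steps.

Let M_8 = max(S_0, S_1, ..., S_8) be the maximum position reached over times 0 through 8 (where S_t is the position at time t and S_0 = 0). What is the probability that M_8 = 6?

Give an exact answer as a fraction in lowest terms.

Let M_8 = max(S_0,...,S_8). Use the reflection principle: for j ≥ 1, #{paths with M_8 ≥ j} = #{S_8 ≥ j} + #{S_8 ≥ j+1}.
By reflection, #{M_8 ≥ 6} = #{S_8 ≥ 6} + #{S_8 ≥ 7} = 9 + 1 = 10.
#{M_8 ≥ 7} = #{S_8 ≥ 7} + #{S_8 ≥ 8} = 1 + 1 = 2.
#{M_8 = 6} = 10 - 2 = 8.
P(M_8 = 6) = 8/256 = 1/32

Answer: 1/32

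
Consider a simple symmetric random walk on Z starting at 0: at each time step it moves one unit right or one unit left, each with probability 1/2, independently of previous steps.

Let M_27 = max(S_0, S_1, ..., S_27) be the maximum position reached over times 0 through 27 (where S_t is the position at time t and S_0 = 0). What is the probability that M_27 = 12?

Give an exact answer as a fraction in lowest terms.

Let M_27 = max(S_0,...,S_27). Use the reflection principle: for j ≥ 1, #{paths with M_27 ≥ j} = #{S_27 ≥ j} + #{S_27 ≥ j+1}.
By reflection, #{M_27 ≥ 12} = #{S_27 ≥ 12} + #{S_27 ≥ 13} = 1285624 + 1285624 = 2571248.
#{M_27 ≥ 13} = #{S_27 ≥ 13} + #{S_27 ≥ 14} = 1285624 + 397594 = 1683218.
#{M_27 = 12} = 2571248 - 1683218 = 888030.
P(M_27 = 12) = 888030/134217728 = 444015/67108864

Answer: 444015/67108864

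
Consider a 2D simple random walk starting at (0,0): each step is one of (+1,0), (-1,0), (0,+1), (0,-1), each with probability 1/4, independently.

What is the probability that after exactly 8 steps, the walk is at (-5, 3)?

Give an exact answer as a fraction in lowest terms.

Answer: 7/8192

Derivation:
Let h be the number of horizontal steps (so 8-h are vertical). To end at (-5,3) need (h-5)/2 right-steps and ((8-h)+3)/2 up-steps.
Sum over h with 5 ≤ h ≤ 5, h ≡ 1 (mod 2), 8-h ≡ 1 (mod 2):
h=5: C(8,5)·C(5,0)·C(3,3) = 56·1·1 = 56
Total favorable: 56
Total paths: 4^8 = 65536
P = 56/65536 = 7/8192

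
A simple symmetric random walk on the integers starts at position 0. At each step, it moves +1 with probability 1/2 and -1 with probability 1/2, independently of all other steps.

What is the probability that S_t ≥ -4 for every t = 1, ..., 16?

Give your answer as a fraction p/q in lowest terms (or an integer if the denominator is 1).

Let f(t,s) = #length-t paths at position s with S_1..S_t all ≥ -4.
f(t,s) = f(t-1,s-1) + f(t-1,s+1) for s ≥ -4; f(t,s) = 0 for s < -4.
t=0: f(0,0)=1
t=1: f(1,-1)=1 f(1,1)=1
t=2: f(2,-2)=1 f(2,0)=2 f(2,2)=1
t=3: f(3,-3)=1 f(3,-1)=3 f(3,1)=3 f(3,3)=1
t=4: f(4,-4)=1 f(4,-2)=4 f(4,0)=6 f(4,2)=4 f(4,4)=1
t=5: f(5,-3)=5 f(5,-1)=10 f(5,1)=10 f(5,3)=5 f(5,5)=1
t=6: f(6,-4)=5 f(6,-2)=15 f(6,0)=20 f(6,2)=15 f(6,4)=6 f(6,6)=1
t=7: f(7,-3)=20 f(7,-1)=35 f(7,1)=35 f(7,3)=21 f(7,5)=7 f(7,7)=1
t=8: f(8,-4)=20 f(8,-2)=55 f(8,0)=70 f(8,2)=56 f(8,4)=28 f(8,6)=8 f(8,8)=1
t=9: f(9,-3)=75 f(9,-1)=125 f(9,1)=126 f(9,3)=84 f(9,5)=36 f(9,7)=9 f(9,9)=1
t=10: f(10,-4)=75 f(10,-2)=200 f(10,0)=251 f(10,2)=210 f(10,4)=120 f(10,6)=45 f(10,8)=10 f(10,10)=1
t=11: f(11,-3)=275 f(11,-1)=451 f(11,1)=461 f(11,3)=330 f(11,5)=165 f(11,7)=55 f(11,9)=11 f(11,11)=1
t=12: f(12,-4)=275 f(12,-2)=726 f(12,0)=912 f(12,2)=791 f(12,4)=495 f(12,6)=220 f(12,8)=66 f(12,10)=12 f(12,12)=1
t=13: f(13,-3)=1001 f(13,-1)=1638 f(13,1)=1703 f(13,3)=1286 f(13,5)=715 f(13,7)=286 f(13,9)=78 f(13,11)=13 f(13,13)=1
t=14: f(14,-4)=1001 f(14,-2)=2639 f(14,0)=3341 f(14,2)=2989 f(14,4)=2001 f(14,6)=1001 f(14,8)=364 f(14,10)=91 f(14,12)=14 f(14,14)=1
t=15: f(15,-3)=3640 f(15,-1)=5980 f(15,1)=6330 f(15,3)=4990 f(15,5)=3002 f(15,7)=1365 f(15,9)=455 f(15,11)=105 f(15,13)=15 f(15,15)=1
t=16: f(16,-4)=3640 f(16,-2)=9620 f(16,0)=12310 f(16,2)=11320 f(16,4)=7992 f(16,6)=4367 f(16,8)=1820 f(16,10)=560 f(16,12)=120 f(16,14)=16 f(16,16)=1
Σ_s f(16,s) = 51766
P = 51766/65536 = 25883/32768

Answer: 25883/32768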